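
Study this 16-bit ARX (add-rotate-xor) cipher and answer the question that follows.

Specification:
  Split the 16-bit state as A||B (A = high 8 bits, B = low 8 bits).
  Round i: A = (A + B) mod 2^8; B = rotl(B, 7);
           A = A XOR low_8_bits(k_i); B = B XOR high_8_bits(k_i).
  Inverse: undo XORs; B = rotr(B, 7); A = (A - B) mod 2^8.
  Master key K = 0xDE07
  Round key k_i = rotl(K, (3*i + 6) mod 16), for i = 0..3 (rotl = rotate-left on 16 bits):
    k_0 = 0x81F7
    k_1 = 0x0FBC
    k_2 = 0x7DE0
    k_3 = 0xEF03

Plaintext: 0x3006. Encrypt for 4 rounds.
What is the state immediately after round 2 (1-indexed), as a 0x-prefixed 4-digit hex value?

0xFF4E

s_0 = plaintext = 0x3006
s_1 = Round(s_0, k_0) = 0xC182
s_2 = Round(s_1, k_1) = 0xFF4E
s_3 = Round(s_2, k_2) = 0xAD5A
s_4 = Round(s_3, k_3) = 0x04C2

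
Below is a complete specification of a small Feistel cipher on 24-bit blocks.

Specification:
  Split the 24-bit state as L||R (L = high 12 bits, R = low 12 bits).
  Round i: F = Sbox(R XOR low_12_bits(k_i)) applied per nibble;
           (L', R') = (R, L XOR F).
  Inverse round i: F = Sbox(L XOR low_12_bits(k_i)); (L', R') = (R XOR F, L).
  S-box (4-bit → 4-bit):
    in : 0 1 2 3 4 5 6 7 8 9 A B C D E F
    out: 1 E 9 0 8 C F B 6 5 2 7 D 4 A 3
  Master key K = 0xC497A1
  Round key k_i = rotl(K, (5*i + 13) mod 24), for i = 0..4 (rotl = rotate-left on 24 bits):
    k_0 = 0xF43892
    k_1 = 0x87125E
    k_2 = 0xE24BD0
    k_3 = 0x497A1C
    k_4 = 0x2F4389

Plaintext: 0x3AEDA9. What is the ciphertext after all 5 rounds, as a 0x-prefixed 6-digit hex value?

0x49FDCF

s_0 = plaintext = 0x3AEDA9
s_1 = Round(s_0, k_0) = 0xDA9FA9
s_2 = Round(s_1, k_1) = 0xFA9992
s_3 = Round(s_2, k_2) = 0x992620
s_4 = Round(s_3, k_3) = 0x62049F
s_5 = Round(s_4, k_4) = 0x49FDCF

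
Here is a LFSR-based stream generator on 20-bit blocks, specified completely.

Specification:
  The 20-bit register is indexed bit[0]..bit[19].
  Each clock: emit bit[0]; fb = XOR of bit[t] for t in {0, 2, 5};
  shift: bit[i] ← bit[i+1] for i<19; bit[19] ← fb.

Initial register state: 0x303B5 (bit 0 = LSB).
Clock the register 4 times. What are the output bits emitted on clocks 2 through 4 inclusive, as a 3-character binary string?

reg_0 = 0x303B5
clock 1: out=1, reg = 0x981DA
clock 2: out=0, reg = 0x4C0ED
clock 3: out=1, reg = 0xA6076
clock 4: out=0, reg = 0x5303B

010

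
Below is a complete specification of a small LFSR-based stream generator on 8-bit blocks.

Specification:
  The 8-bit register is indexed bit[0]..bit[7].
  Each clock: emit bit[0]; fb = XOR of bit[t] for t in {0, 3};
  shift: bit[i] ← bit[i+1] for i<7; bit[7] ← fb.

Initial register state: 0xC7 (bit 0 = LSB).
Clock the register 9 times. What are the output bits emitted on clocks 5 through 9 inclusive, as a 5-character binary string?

reg_0 = 0xC7
clock 1: out=1, reg = 0xE3
clock 2: out=1, reg = 0xF1
clock 3: out=1, reg = 0xF8
clock 4: out=0, reg = 0xFC
clock 5: out=0, reg = 0xFE
clock 6: out=0, reg = 0xFF
clock 7: out=1, reg = 0x7F
clock 8: out=1, reg = 0x3F
clock 9: out=1, reg = 0x1F

00111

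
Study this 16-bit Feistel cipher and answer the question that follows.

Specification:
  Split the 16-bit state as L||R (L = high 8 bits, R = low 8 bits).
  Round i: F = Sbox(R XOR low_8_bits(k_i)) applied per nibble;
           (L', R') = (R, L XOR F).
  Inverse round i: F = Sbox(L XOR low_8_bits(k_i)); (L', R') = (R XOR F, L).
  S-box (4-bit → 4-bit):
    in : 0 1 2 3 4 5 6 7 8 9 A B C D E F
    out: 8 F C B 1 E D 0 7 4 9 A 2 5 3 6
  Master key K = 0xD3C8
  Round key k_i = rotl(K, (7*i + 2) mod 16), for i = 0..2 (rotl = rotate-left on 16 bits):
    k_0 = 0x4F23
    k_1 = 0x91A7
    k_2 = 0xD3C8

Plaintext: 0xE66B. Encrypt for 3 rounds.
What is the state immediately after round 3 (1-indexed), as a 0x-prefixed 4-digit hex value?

s_0 = plaintext = 0xE66B
s_1 = Round(s_0, k_0) = 0x6BF1
s_2 = Round(s_1, k_1) = 0xF186
s_3 = Round(s_2, k_2) = 0x86E2

0x86E2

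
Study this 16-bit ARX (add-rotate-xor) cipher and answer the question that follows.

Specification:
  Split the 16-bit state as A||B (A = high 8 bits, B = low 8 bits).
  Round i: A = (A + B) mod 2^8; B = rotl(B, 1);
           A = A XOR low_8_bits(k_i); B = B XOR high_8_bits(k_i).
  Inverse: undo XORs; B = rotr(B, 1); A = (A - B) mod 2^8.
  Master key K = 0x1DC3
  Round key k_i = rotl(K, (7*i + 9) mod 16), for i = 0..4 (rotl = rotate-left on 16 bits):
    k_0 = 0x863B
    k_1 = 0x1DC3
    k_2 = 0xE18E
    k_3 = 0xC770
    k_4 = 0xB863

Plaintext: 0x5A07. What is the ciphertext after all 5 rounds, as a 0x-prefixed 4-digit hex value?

0x43D0

s_0 = plaintext = 0x5A07
s_1 = Round(s_0, k_0) = 0x5A88
s_2 = Round(s_1, k_1) = 0x210C
s_3 = Round(s_2, k_2) = 0xA3F9
s_4 = Round(s_3, k_3) = 0xEC34
s_5 = Round(s_4, k_4) = 0x43D0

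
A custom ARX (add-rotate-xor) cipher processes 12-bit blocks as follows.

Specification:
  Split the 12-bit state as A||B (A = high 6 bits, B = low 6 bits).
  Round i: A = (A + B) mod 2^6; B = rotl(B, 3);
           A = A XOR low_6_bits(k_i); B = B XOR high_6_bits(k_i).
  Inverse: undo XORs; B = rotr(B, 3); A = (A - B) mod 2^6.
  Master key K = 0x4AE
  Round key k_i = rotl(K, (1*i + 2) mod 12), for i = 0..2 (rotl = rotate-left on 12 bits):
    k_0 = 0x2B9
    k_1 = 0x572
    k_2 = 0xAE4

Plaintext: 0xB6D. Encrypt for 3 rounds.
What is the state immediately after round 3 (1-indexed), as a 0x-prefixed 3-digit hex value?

s_0 = plaintext = 0xB6D
s_1 = Round(s_0, k_0) = 0x8E7
s_2 = Round(s_1, k_1) = 0xE29
s_3 = Round(s_2, k_2) = 0x166

0x166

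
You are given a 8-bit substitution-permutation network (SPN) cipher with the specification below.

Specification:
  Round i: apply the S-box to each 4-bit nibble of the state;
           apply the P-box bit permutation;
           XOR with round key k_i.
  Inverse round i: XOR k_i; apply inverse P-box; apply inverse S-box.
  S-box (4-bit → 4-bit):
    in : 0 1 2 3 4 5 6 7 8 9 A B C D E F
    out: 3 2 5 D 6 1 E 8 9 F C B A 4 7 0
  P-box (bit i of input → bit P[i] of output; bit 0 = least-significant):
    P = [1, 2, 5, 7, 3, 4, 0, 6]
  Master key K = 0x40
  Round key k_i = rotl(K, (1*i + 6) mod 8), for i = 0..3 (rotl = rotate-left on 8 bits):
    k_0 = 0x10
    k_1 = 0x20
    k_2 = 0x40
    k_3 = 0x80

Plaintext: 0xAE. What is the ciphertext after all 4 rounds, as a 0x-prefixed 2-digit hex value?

0x88

s_0 = plaintext = 0xAE
s_1 = Round(s_0, k_0) = 0x77
s_2 = Round(s_1, k_1) = 0xE0
s_3 = Round(s_2, k_2) = 0x5F
s_4 = Round(s_3, k_3) = 0x88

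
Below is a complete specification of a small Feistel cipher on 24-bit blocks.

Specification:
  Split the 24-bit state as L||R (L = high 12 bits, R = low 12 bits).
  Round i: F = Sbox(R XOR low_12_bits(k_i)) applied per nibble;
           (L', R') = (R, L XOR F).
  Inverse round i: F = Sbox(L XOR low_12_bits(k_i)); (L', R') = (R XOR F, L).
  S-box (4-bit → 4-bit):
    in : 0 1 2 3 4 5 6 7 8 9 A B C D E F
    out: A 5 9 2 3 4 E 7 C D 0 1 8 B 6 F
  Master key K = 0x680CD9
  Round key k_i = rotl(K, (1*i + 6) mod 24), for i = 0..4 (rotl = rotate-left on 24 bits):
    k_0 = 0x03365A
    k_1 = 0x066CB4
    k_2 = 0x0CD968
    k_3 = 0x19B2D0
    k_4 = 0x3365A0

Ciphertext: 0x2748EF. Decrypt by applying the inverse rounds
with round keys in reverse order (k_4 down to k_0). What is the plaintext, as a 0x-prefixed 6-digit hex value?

s_0 = ciphertext = 0x2748EF
s_1 = InvRound(s_0, k_4) = 0xF5C274
s_2 = InvRound(s_1, k_3) = 0x9BCF5C
s_3 = InvRound(s_2, k_2) = 0x5EF9BC
s_4 = InvRound(s_3, k_1) = 0x4FD5EF
s_5 = InvRound(s_4, k_0) = 0xCE84FD

0xCE84FD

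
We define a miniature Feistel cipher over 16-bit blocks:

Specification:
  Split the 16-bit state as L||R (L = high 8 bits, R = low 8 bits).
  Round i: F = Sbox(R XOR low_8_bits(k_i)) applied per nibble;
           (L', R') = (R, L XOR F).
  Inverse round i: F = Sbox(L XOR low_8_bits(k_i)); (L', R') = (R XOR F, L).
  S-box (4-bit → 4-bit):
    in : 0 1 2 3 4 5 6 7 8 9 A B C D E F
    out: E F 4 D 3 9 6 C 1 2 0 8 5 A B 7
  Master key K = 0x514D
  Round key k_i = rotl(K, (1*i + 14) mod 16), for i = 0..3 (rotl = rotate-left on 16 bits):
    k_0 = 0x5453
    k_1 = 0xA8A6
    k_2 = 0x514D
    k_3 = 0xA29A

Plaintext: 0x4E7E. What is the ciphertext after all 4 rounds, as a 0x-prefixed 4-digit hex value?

s_0 = plaintext = 0x4E7E
s_1 = Round(s_0, k_0) = 0x7E04
s_2 = Round(s_1, k_1) = 0x047A
s_3 = Round(s_2, k_2) = 0x7AD8
s_4 = Round(s_3, k_3) = 0xD84E

0xD84E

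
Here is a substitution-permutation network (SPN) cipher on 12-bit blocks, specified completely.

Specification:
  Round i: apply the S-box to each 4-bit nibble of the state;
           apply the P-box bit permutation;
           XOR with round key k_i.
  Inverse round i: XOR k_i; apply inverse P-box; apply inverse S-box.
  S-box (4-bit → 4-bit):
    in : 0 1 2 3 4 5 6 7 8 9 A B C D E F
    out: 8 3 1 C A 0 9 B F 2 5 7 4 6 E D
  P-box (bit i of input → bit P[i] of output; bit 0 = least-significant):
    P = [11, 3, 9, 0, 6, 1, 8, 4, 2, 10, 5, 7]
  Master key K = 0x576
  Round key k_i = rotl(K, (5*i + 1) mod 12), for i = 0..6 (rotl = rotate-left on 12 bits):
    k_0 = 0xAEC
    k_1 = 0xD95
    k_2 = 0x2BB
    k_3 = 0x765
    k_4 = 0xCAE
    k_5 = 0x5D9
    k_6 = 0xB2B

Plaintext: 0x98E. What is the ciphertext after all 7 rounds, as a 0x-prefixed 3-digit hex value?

0x428

s_0 = plaintext = 0x98E
s_1 = Round(s_0, k_0) = 0xDB7
s_2 = Round(s_1, k_1) = 0x0FE
s_3 = Round(s_2, k_2) = 0x162
s_4 = Round(s_3, k_3) = 0xB31
s_5 = Round(s_4, k_4) = 0x192
s_6 = Round(s_5, k_5) = 0x9DF
s_7 = Round(s_6, k_6) = 0x428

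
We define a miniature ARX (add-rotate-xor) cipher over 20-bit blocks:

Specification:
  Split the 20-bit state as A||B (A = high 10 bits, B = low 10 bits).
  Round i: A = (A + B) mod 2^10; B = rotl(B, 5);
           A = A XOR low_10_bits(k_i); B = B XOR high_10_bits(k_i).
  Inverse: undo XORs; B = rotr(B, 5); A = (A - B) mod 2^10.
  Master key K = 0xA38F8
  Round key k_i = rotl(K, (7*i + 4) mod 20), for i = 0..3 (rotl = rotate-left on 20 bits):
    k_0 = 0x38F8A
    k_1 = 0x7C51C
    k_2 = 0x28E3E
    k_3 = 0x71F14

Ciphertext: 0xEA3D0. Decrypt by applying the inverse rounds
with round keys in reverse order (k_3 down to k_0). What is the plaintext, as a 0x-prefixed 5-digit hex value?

s_0 = ciphertext = 0xEA3D0
s_1 = InvRound(s_0, k_3) = 0x732F0
s_2 = InvRound(s_1, k_2) = 0x60272
s_3 = InvRound(s_2, k_1) = 0x0807C
s_4 = InvRound(s_3, k_0) = 0xF1BE4

0xF1BE4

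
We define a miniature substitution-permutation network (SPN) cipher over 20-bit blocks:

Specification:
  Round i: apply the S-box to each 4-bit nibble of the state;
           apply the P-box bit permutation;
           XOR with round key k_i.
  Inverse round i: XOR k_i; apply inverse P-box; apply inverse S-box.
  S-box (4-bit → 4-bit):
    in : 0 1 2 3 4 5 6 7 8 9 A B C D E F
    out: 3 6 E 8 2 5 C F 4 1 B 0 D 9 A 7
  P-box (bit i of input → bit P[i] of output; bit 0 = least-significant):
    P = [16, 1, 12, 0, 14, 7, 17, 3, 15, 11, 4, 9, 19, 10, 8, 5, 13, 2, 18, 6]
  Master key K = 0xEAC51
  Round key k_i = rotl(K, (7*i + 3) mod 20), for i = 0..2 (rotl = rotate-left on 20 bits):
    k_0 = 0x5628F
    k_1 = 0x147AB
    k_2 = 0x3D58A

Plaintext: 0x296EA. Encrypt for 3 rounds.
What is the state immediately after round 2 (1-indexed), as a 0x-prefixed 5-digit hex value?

s_0 = plaintext = 0x296EA
s_1 = Round(s_0, k_0) = 0x86050
s_2 = Round(s_1, k_1) = 0x68E89
s_3 = Round(s_2, k_2) = 0x4DECA

0x68E89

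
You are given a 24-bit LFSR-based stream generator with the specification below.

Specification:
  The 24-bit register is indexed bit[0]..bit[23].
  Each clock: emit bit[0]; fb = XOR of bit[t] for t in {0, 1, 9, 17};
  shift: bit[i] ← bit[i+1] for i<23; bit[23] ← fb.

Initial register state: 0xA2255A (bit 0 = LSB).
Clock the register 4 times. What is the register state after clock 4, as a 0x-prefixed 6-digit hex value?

reg_0 = 0xA2255A
clock 1: out=0, reg = 0x5112AD
clock 2: out=1, reg = 0x288956
clock 3: out=0, reg = 0x9444AB
clock 4: out=1, reg = 0x4A2255

0x4A2255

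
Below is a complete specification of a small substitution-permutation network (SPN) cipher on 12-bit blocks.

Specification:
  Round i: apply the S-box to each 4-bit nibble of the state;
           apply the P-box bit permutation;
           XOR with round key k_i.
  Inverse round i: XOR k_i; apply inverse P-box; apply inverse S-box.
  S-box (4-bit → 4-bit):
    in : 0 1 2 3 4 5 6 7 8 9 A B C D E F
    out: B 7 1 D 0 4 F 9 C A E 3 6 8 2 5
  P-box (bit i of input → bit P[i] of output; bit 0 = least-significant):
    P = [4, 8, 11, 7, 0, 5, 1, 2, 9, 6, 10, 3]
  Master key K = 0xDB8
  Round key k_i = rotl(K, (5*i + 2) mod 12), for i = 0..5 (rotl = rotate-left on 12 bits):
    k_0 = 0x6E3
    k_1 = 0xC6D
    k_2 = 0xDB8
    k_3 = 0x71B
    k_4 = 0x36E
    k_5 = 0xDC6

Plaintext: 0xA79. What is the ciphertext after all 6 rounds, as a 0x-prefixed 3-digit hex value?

0x735

s_0 = plaintext = 0xA79
s_1 = Round(s_0, k_0) = 0x32E
s_2 = Round(s_1, k_1) = 0xB64
s_3 = Round(s_2, k_2) = 0xFDF
s_4 = Round(s_3, k_3) = 0x90F
s_5 = Round(s_4, k_4) = 0xB13
s_6 = Round(s_5, k_5) = 0x735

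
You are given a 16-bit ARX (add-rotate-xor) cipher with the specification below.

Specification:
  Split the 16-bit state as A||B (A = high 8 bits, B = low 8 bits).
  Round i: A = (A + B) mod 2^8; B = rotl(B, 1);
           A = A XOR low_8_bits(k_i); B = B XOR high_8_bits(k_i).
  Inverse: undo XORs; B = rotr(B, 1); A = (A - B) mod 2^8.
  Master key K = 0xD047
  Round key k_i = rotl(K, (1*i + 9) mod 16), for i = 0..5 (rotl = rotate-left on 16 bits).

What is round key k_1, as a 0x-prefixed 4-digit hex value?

K = 0xD047
k_0 = rotl(K, (1*0+9) mod 16) = rotl(K, 9) = 0x8FA0
k_1 = rotl(K, (1*1+9) mod 16) = rotl(K, 10) = 0x1F41

0x1F41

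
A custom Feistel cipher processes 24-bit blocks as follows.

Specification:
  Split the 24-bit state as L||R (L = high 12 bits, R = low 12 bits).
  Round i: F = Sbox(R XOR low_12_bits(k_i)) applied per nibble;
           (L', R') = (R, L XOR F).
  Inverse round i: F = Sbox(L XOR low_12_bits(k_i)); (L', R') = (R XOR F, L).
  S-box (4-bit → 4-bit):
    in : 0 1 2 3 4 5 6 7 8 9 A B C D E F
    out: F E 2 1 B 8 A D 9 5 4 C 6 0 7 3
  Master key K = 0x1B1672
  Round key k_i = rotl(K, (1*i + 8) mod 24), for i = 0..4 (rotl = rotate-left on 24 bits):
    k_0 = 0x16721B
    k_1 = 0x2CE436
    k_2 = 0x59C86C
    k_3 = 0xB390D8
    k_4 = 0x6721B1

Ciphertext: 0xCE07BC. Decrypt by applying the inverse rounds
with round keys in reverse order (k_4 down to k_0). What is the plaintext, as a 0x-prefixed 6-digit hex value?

s_0 = ciphertext = 0xCE07BC
s_1 = InvRound(s_0, k_4) = 0x732CE0
s_2 = InvRound(s_1, k_3) = 0x194732
s_3 = InvRound(s_2, k_2) = 0x20B194
s_4 = InvRound(s_3, k_1) = 0xB8420B
s_5 = InvRound(s_4, k_0) = 0x758B84

0x758B84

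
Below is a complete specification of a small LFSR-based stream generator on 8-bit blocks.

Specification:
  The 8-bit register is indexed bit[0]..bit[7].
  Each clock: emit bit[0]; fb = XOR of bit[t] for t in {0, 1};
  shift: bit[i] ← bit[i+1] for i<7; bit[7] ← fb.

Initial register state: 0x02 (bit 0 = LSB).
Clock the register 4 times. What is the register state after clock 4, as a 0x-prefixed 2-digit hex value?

0x30

reg_0 = 0x02
clock 1: out=0, reg = 0x81
clock 2: out=1, reg = 0xC0
clock 3: out=0, reg = 0x60
clock 4: out=0, reg = 0x30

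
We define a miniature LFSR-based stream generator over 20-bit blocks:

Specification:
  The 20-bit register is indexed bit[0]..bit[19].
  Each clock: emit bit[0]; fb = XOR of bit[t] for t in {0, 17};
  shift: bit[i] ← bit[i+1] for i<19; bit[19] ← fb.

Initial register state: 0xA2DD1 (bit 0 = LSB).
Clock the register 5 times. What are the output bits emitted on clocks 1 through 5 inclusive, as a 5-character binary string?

10001

reg_0 = 0xA2DD1
clock 1: out=1, reg = 0x516E8
clock 2: out=0, reg = 0x28B74
clock 3: out=0, reg = 0x945BA
clock 4: out=0, reg = 0x4A2DD
clock 5: out=1, reg = 0xA516E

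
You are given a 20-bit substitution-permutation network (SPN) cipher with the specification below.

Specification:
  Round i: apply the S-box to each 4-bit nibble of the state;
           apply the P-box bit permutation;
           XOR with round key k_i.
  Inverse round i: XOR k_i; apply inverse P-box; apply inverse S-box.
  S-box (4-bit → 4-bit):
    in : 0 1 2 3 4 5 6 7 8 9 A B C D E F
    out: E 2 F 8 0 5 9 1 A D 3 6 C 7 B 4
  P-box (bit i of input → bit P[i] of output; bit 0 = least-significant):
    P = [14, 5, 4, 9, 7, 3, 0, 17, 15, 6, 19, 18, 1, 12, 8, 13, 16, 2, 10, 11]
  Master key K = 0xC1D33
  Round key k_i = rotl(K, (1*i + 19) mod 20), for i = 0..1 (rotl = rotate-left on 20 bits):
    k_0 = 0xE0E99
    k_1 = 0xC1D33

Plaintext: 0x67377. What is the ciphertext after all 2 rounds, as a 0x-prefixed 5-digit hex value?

0x8990F

s_0 = plaintext = 0x67377
s_1 = Round(s_0, k_0) = 0xB461B
s_2 = Round(s_1, k_1) = 0x8990F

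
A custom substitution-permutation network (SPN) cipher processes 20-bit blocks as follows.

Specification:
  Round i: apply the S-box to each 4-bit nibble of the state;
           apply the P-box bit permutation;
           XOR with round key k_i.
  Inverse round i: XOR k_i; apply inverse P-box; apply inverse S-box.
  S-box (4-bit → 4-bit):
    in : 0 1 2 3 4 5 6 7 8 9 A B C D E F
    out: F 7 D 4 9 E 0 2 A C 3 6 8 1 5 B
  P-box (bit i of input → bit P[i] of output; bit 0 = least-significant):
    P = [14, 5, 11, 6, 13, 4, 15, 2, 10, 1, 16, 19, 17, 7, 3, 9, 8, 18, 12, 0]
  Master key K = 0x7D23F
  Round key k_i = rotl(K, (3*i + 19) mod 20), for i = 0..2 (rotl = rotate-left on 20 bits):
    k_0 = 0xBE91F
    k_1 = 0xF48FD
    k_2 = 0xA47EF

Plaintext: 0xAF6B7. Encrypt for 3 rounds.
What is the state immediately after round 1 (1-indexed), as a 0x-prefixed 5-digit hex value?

0xD6AAF

s_0 = plaintext = 0xAF6B7
s_1 = Round(s_0, k_0) = 0xD6AAF
s_2 = Round(s_1, k_1) = 0xF2D8F
s_3 = Round(s_2, k_2) = 0xC0092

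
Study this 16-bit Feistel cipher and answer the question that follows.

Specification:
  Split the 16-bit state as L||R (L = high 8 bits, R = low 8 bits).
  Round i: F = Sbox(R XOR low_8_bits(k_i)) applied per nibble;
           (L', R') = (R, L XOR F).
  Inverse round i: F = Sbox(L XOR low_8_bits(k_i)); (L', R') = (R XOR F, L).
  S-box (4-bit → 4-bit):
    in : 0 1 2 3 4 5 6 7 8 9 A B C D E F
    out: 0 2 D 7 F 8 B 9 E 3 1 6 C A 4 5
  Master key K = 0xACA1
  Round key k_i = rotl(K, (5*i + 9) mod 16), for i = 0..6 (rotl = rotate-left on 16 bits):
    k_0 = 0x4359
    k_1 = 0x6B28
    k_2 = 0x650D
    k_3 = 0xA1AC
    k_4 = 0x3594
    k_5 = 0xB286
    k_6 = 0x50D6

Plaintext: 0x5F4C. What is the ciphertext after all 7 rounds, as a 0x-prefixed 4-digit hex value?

s_0 = plaintext = 0x5F4C
s_1 = Round(s_0, k_0) = 0x4C77
s_2 = Round(s_1, k_1) = 0x77C9
s_3 = Round(s_2, k_2) = 0xC9B8
s_4 = Round(s_3, k_3) = 0xB8E6
s_5 = Round(s_4, k_4) = 0xE625
s_6 = Round(s_5, k_5) = 0x25F1
s_7 = Round(s_6, k_6) = 0xF1FC

0xF1FC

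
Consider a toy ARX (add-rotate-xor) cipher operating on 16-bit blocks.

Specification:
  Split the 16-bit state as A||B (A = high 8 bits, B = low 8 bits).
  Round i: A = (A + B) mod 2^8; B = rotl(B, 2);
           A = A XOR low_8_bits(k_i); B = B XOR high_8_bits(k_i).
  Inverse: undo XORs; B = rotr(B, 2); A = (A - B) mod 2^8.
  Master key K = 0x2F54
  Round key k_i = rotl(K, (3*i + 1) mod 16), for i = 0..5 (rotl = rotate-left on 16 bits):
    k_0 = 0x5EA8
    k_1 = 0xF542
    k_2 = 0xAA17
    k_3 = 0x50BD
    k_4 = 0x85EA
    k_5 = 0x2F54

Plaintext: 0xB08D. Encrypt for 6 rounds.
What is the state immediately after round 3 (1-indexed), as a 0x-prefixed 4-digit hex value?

s_0 = plaintext = 0xB08D
s_1 = Round(s_0, k_0) = 0x9568
s_2 = Round(s_1, k_1) = 0xBF54
s_3 = Round(s_2, k_2) = 0x04FB
s_4 = Round(s_3, k_3) = 0x42BF
s_5 = Round(s_4, k_4) = 0xEB7B
s_6 = Round(s_5, k_5) = 0x32C2

0x04FB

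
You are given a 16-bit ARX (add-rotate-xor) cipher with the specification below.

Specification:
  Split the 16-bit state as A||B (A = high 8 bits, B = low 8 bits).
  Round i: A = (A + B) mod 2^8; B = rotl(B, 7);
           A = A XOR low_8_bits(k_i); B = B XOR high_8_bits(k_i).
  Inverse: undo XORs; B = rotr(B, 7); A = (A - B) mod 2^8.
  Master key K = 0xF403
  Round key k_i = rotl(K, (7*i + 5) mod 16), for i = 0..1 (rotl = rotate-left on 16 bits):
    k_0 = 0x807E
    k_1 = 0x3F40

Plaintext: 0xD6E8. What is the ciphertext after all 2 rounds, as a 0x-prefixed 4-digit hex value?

s_0 = plaintext = 0xD6E8
s_1 = Round(s_0, k_0) = 0xC0F4
s_2 = Round(s_1, k_1) = 0xF445

0xF445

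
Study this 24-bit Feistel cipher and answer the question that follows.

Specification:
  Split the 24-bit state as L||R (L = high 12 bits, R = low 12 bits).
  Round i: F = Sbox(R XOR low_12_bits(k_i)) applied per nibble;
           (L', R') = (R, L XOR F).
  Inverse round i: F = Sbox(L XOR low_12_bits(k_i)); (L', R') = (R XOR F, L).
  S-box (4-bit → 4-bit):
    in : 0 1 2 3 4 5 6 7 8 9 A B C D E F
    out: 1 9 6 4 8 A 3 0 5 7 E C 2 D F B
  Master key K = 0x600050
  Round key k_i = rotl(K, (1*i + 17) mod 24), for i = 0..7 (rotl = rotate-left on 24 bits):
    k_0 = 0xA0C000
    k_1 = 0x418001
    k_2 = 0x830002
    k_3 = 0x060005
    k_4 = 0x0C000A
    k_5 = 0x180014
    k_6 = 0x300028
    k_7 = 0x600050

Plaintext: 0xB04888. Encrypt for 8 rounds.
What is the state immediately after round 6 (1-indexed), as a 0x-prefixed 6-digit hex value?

s_0 = plaintext = 0xB04888
s_1 = Round(s_0, k_0) = 0x888E51
s_2 = Round(s_1, k_1) = 0xE51729
s_3 = Round(s_2, k_2) = 0x729E3D
s_4 = Round(s_3, k_3) = 0xE3D86C
s_5 = Round(s_4, k_4) = 0x86CB0E
s_6 = Round(s_5, k_5) = 0xB0E4F2
s_7 = Round(s_6, k_6) = 0x4F23D0
s_8 = Round(s_7, k_7) = 0x3D00A3

0xB0E4F2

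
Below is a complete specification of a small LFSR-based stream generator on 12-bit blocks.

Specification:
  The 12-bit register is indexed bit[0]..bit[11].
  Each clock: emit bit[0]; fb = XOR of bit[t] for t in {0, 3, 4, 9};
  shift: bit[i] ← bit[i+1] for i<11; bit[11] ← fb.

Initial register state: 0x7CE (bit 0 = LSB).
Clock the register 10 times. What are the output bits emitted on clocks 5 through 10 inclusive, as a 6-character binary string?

reg_0 = 0x7CE
clock 1: out=0, reg = 0x3E7
clock 2: out=1, reg = 0x1F3
clock 3: out=1, reg = 0x0F9
clock 4: out=1, reg = 0x87C
clock 5: out=0, reg = 0x43E
clock 6: out=0, reg = 0x21F
clock 7: out=1, reg = 0x10F
clock 8: out=1, reg = 0x087
clock 9: out=1, reg = 0x843
clock 10: out=1, reg = 0xC21

001111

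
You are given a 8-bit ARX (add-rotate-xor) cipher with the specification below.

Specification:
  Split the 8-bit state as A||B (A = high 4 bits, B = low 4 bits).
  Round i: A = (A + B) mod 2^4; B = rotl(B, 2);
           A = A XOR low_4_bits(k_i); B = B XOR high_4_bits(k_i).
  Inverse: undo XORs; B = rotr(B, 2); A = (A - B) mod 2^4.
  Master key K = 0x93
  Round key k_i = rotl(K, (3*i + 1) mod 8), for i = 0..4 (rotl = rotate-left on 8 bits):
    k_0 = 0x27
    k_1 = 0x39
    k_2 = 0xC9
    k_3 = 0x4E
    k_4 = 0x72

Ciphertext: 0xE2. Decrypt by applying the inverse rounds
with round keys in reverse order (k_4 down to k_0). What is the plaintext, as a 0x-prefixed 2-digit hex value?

0xF9

s_0 = ciphertext = 0xE2
s_1 = InvRound(s_0, k_4) = 0x75
s_2 = InvRound(s_1, k_3) = 0x54
s_3 = InvRound(s_2, k_2) = 0xA2
s_4 = InvRound(s_3, k_1) = 0xF4
s_5 = InvRound(s_4, k_0) = 0xF9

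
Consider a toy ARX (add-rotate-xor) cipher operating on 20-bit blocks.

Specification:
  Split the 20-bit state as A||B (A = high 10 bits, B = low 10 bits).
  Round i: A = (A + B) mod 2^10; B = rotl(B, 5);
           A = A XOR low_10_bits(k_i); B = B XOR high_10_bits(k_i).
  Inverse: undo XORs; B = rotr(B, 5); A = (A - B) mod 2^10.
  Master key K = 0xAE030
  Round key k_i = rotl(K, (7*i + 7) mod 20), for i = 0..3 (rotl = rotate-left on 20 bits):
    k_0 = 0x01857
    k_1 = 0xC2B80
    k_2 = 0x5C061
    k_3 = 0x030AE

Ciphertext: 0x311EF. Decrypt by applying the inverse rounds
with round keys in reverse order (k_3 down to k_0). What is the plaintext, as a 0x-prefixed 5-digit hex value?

s_0 = ciphertext = 0x311EF
s_1 = InvRound(s_0, k_3) = 0xFEC6F
s_2 = InvRound(s_1, k_2) = 0xECBE8
s_3 = InvRound(s_2, k_1) = 0xFAC47
s_4 = InvRound(s_3, k_0) = 0xE6822

0xE6822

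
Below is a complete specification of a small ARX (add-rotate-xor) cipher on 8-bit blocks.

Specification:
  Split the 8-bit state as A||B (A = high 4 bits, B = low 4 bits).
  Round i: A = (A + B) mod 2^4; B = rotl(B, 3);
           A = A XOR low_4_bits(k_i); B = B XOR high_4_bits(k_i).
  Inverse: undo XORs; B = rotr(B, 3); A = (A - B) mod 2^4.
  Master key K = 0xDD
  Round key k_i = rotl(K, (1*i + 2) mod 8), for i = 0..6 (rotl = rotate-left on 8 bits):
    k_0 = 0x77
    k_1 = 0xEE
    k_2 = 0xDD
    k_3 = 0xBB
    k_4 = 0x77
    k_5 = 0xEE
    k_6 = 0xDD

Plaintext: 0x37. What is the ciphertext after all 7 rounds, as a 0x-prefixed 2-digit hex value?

s_0 = plaintext = 0x37
s_1 = Round(s_0, k_0) = 0xDC
s_2 = Round(s_1, k_1) = 0x78
s_3 = Round(s_2, k_2) = 0x29
s_4 = Round(s_3, k_3) = 0x07
s_5 = Round(s_4, k_4) = 0x0C
s_6 = Round(s_5, k_5) = 0x28
s_7 = Round(s_6, k_6) = 0x79

0x79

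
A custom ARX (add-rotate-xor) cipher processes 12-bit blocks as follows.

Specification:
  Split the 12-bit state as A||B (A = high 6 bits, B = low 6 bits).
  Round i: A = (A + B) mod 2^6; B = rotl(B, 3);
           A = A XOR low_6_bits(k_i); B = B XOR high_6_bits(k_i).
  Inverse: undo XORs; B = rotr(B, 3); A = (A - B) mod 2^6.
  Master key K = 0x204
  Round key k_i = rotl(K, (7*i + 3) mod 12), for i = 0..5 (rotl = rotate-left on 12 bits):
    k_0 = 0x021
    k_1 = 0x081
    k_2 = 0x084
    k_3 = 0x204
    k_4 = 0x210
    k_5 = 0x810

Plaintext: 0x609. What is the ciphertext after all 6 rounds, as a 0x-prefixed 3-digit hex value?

0xEF2

s_0 = plaintext = 0x609
s_1 = Round(s_0, k_0) = 0x009
s_2 = Round(s_1, k_1) = 0x20B
s_3 = Round(s_2, k_2) = 0x5DB
s_4 = Round(s_3, k_3) = 0xD93
s_5 = Round(s_4, k_4) = 0x652
s_6 = Round(s_5, k_5) = 0xEF2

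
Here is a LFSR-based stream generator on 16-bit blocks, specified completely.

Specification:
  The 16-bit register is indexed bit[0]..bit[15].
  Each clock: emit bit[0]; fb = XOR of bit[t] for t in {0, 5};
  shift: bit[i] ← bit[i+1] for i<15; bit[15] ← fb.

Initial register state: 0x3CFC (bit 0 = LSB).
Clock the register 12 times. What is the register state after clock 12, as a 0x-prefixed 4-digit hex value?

0x51B3

reg_0 = 0x3CFC
clock 1: out=0, reg = 0x9E7E
clock 2: out=0, reg = 0xCF3F
clock 3: out=1, reg = 0x679F
clock 4: out=1, reg = 0xB3CF
clock 5: out=1, reg = 0xD9E7
clock 6: out=1, reg = 0x6CF3
clock 7: out=1, reg = 0x3679
clock 8: out=1, reg = 0x1B3C
clock 9: out=0, reg = 0x8D9E
clock 10: out=0, reg = 0x46CF
clock 11: out=1, reg = 0xA367
clock 12: out=1, reg = 0x51B3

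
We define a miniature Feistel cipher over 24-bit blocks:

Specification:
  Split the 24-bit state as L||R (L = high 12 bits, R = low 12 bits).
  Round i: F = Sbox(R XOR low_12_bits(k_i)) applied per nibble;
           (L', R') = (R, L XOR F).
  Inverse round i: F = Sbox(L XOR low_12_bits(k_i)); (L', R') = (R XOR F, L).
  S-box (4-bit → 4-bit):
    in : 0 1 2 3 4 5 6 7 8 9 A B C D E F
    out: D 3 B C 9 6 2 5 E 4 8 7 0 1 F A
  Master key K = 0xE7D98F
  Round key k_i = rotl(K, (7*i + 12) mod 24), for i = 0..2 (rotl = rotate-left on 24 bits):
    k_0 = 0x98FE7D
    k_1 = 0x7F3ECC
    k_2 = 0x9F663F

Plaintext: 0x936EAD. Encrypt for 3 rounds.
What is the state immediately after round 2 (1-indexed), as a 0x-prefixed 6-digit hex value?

s_0 = plaintext = 0x936EAD
s_1 = Round(s_0, k_0) = 0xEAD42B
s_2 = Round(s_1, k_1) = 0x42B658
s_3 = Round(s_2, k_2) = 0x65890E

0x42B658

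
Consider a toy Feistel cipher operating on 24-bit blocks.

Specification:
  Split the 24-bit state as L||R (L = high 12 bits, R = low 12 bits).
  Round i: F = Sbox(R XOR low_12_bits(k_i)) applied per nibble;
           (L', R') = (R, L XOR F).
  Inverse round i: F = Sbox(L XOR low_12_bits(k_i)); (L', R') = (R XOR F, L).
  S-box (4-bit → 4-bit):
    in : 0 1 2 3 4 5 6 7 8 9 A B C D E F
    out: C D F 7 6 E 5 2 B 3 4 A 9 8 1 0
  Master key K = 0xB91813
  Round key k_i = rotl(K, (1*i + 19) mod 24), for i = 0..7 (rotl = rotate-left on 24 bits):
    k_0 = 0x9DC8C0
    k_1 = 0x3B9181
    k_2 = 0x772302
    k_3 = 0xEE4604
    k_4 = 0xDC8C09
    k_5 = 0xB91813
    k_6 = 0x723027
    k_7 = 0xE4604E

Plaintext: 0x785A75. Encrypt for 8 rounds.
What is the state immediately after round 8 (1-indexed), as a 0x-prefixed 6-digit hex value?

0x08E2DD

s_0 = plaintext = 0x785A75
s_1 = Round(s_0, k_0) = 0xA7582B
s_2 = Round(s_1, k_1) = 0x82B931
s_3 = Round(s_2, k_2) = 0x931C5C
s_4 = Round(s_3, k_3) = 0xC5CDDA
s_5 = Round(s_4, k_4) = 0xDDA1DB
s_6 = Round(s_5, k_5) = 0x1DBE41
s_7 = Round(s_6, k_6) = 0xE4108E
s_8 = Round(s_7, k_7) = 0x08E2DD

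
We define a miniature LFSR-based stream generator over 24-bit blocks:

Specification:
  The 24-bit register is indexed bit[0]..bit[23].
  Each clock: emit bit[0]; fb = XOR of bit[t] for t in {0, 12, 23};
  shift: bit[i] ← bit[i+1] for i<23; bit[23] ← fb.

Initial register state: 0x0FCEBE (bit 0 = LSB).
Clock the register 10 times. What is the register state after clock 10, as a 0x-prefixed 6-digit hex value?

0x8F83F3

reg_0 = 0x0FCEBE
clock 1: out=0, reg = 0x07E75F
clock 2: out=1, reg = 0x83F3AF
clock 3: out=1, reg = 0xC1F9D7
clock 4: out=1, reg = 0xE0FCEB
clock 5: out=1, reg = 0xF07E75
clock 6: out=1, reg = 0xF83F3A
clock 7: out=0, reg = 0x7C1F9D
clock 8: out=1, reg = 0x3E0FCE
clock 9: out=0, reg = 0x1F07E7
clock 10: out=1, reg = 0x8F83F3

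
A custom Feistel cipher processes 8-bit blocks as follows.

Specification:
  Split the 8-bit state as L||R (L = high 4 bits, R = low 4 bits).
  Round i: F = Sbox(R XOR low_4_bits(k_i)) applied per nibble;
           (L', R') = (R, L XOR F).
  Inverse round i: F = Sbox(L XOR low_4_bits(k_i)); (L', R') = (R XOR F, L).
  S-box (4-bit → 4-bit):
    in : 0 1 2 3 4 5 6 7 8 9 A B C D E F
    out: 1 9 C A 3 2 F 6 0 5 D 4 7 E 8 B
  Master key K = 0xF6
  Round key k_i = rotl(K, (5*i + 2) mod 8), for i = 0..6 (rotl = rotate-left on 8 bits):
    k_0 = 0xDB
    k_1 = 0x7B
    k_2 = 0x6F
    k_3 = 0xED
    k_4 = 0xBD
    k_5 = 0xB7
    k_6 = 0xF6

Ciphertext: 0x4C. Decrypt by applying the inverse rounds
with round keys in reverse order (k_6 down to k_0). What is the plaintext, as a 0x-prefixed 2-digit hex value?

s_0 = ciphertext = 0x4C
s_1 = InvRound(s_0, k_6) = 0x04
s_2 = InvRound(s_1, k_5) = 0x20
s_3 = InvRound(s_2, k_4) = 0xB2
s_4 = InvRound(s_3, k_3) = 0xDB
s_5 = InvRound(s_4, k_2) = 0x7D
s_6 = InvRound(s_5, k_1) = 0xA7
s_7 = InvRound(s_6, k_0) = 0xEA

0xEA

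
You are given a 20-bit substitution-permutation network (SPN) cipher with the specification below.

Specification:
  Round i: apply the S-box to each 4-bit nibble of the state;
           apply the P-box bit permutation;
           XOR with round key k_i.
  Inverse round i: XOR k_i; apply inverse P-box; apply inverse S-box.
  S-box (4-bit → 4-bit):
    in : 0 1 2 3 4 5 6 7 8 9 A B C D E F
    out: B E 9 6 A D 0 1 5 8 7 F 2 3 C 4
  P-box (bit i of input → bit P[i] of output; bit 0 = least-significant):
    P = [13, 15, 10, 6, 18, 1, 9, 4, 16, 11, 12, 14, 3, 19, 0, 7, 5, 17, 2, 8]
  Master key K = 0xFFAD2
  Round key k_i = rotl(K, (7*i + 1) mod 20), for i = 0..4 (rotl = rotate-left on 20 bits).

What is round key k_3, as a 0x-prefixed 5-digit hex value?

K = 0xFFAD2
k_0 = rotl(K, (7*0+1) mod 20) = rotl(K, 1) = 0xFF5A5
k_1 = rotl(K, (7*1+1) mod 20) = rotl(K, 8) = 0xAD2FF
k_2 = rotl(K, (7*2+1) mod 20) = rotl(K, 15) = 0x97FD6
k_3 = rotl(K, (7*3+1) mod 20) = rotl(K, 2) = 0xFEB4B

0xFEB4B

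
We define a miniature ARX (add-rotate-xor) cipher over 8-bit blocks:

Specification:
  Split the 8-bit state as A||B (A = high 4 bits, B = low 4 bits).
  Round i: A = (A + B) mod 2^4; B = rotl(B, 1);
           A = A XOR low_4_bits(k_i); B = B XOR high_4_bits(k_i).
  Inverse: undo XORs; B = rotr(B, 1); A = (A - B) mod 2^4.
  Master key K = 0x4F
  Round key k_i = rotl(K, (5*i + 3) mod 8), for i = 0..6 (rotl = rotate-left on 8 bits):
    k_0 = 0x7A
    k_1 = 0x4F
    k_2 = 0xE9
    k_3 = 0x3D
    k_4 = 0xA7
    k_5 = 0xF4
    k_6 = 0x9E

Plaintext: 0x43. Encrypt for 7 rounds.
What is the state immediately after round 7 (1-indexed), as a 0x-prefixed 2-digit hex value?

s_0 = plaintext = 0x43
s_1 = Round(s_0, k_0) = 0xD1
s_2 = Round(s_1, k_1) = 0x16
s_3 = Round(s_2, k_2) = 0xE2
s_4 = Round(s_3, k_3) = 0xD7
s_5 = Round(s_4, k_4) = 0x34
s_6 = Round(s_5, k_5) = 0x37
s_7 = Round(s_6, k_6) = 0x47

0x47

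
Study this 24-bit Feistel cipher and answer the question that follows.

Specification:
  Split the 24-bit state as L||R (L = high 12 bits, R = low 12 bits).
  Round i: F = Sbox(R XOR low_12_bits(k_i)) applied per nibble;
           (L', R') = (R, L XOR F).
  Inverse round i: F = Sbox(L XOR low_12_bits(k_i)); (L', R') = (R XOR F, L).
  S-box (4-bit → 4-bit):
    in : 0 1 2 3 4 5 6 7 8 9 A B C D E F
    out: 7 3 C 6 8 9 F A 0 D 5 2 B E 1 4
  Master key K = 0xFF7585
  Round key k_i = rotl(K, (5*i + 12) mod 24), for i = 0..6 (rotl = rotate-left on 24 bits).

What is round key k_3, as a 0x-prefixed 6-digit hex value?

0xFBAC2F

K = 0xFF7585
k_0 = rotl(K, (5*0+12) mod 24) = rotl(K, 12) = 0x585FF7
k_1 = rotl(K, (5*1+12) mod 24) = rotl(K, 17) = 0x0BFEEB
k_2 = rotl(K, (5*2+12) mod 24) = rotl(K, 22) = 0x7FDD61
k_3 = rotl(K, (5*3+12) mod 24) = rotl(K, 3) = 0xFBAC2F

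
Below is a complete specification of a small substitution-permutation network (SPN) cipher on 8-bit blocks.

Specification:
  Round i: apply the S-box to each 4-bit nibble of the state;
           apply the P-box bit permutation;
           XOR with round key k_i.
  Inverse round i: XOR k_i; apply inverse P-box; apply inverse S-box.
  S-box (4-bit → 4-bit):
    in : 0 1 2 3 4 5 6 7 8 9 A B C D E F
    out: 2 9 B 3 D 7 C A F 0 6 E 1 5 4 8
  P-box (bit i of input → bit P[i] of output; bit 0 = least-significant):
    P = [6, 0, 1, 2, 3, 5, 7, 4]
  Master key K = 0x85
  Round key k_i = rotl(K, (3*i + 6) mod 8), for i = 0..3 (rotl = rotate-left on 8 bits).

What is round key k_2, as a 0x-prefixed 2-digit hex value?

K = 0x85
k_0 = rotl(K, (3*0+6) mod 8) = rotl(K, 6) = 0x61
k_1 = rotl(K, (3*1+6) mod 8) = rotl(K, 1) = 0x0B
k_2 = rotl(K, (3*2+6) mod 8) = rotl(K, 4) = 0x58

0x58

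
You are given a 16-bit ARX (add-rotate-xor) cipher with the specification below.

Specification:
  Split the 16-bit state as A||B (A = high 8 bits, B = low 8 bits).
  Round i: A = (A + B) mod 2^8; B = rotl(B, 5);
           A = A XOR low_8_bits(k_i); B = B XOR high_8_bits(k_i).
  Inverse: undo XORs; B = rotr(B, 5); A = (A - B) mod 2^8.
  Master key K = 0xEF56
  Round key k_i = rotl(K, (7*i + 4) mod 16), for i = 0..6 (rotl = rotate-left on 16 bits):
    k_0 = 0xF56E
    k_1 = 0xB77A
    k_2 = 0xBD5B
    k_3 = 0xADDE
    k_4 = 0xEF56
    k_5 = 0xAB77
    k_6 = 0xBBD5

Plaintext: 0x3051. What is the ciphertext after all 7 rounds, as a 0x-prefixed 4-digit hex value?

0x68E4

s_0 = plaintext = 0x3051
s_1 = Round(s_0, k_0) = 0xEFDF
s_2 = Round(s_1, k_1) = 0xB44C
s_3 = Round(s_2, k_2) = 0x5B34
s_4 = Round(s_3, k_3) = 0x512B
s_5 = Round(s_4, k_4) = 0x2A8A
s_6 = Round(s_5, k_5) = 0xC3FA
s_7 = Round(s_6, k_6) = 0x68E4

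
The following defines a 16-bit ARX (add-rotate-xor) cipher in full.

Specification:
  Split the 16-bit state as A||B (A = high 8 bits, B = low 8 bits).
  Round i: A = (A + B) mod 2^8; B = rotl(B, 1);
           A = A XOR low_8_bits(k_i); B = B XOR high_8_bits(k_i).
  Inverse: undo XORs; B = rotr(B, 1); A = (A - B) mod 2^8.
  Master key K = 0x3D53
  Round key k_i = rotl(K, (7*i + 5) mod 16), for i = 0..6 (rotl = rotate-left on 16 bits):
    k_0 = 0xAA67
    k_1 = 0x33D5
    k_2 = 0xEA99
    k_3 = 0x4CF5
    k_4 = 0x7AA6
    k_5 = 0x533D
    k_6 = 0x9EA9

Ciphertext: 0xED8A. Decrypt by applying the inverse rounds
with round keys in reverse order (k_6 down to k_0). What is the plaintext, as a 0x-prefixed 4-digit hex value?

s_0 = ciphertext = 0xED8A
s_1 = InvRound(s_0, k_6) = 0x3A0A
s_2 = InvRound(s_1, k_5) = 0x5BAC
s_3 = InvRound(s_2, k_4) = 0x926B
s_4 = InvRound(s_3, k_3) = 0xD493
s_5 = InvRound(s_4, k_2) = 0x91BC
s_6 = InvRound(s_5, k_1) = 0x7DC7
s_7 = InvRound(s_6, k_0) = 0x64B6

0x64B6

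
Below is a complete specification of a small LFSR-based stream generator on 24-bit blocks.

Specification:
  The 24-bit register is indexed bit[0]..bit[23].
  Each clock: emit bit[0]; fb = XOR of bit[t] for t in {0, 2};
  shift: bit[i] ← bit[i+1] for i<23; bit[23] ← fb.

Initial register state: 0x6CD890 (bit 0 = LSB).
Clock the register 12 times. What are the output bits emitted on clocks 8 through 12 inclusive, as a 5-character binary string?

reg_0 = 0x6CD890
clock 1: out=0, reg = 0x366C48
clock 2: out=0, reg = 0x1B3624
clock 3: out=0, reg = 0x8D9B12
clock 4: out=0, reg = 0x46CD89
clock 5: out=1, reg = 0xA366C4
clock 6: out=0, reg = 0xD1B362
clock 7: out=0, reg = 0x68D9B1
clock 8: out=1, reg = 0xB46CD8
clock 9: out=0, reg = 0x5A366C
clock 10: out=0, reg = 0xAD1B36
clock 11: out=0, reg = 0xD68D9B
clock 12: out=1, reg = 0xEB46CD

10001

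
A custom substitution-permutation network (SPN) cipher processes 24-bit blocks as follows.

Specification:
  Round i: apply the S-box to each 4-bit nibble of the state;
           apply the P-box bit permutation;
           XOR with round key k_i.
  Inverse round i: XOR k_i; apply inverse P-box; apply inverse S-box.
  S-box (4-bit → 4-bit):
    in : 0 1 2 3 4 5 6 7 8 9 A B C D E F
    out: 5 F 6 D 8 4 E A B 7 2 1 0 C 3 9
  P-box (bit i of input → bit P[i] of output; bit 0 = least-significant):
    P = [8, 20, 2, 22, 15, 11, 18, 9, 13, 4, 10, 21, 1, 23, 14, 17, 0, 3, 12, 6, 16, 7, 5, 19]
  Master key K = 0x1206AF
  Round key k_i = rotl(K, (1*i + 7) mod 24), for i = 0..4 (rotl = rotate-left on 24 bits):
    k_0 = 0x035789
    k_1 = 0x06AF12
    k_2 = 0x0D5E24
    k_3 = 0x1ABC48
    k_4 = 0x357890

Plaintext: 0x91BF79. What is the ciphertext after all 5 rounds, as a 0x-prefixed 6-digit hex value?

0x259DEE

s_0 = plaintext = 0x91BF79
s_1 = Round(s_0, k_0) = 0x326C66
s_2 = Round(s_1, k_1) = 0xD9F53E
s_3 = Round(s_2, k_2) = 0x13C90F
s_4 = Round(s_3, k_3) = 0x5709B9
s_5 = Round(s_4, k_4) = 0x259DEE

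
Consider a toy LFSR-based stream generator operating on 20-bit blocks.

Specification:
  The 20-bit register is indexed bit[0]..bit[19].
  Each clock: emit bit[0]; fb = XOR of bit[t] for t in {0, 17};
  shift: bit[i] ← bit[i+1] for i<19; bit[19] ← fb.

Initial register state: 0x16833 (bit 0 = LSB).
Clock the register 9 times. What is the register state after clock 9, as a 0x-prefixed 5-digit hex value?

0xB58B4

reg_0 = 0x16833
clock 1: out=1, reg = 0x8B419
clock 2: out=1, reg = 0xC5A0C
clock 3: out=0, reg = 0x62D06
clock 4: out=0, reg = 0xB1683
clock 5: out=1, reg = 0x58B41
clock 6: out=1, reg = 0xAC5A0
clock 7: out=0, reg = 0xD62D0
clock 8: out=0, reg = 0x6B168
clock 9: out=0, reg = 0xB58B4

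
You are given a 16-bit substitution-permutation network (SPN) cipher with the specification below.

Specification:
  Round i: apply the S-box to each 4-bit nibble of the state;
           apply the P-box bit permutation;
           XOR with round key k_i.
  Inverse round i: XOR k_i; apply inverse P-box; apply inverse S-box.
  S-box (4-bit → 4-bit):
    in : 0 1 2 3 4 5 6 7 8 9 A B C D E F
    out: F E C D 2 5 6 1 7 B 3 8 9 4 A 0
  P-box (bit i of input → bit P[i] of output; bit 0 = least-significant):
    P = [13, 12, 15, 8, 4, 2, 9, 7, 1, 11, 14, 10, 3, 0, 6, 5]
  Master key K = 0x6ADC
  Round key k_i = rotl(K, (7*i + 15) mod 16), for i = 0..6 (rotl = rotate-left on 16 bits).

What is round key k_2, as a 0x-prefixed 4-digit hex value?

0x8D5B

K = 0x6ADC
k_0 = rotl(K, (7*0+15) mod 16) = rotl(K, 15) = 0x356E
k_1 = rotl(K, (7*1+15) mod 16) = rotl(K, 6) = 0xB71A
k_2 = rotl(K, (7*2+15) mod 16) = rotl(K, 13) = 0x8D5B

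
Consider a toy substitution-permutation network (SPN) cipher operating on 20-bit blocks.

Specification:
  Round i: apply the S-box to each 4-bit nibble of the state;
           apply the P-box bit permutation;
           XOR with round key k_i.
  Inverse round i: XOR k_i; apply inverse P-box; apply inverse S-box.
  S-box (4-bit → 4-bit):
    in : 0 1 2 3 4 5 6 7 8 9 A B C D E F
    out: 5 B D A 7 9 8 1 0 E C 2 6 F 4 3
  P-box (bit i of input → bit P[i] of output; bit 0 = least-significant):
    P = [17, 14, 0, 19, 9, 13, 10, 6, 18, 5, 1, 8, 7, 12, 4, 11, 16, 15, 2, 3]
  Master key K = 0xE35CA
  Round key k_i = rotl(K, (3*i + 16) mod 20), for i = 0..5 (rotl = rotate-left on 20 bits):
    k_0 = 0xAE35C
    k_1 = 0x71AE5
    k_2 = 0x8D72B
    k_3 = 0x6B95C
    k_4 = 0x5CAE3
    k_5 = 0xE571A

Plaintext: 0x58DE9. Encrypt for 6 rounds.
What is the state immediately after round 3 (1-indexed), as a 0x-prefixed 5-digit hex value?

0x76C8F

s_0 = plaintext = 0x58DE9
s_1 = Round(s_0, k_0) = 0x7A677
s_2 = Round(s_1, k_1) = 0x411F5
s_3 = Round(s_2, k_2) = 0x76C8F
s_4 = Round(s_3, k_3) = 0x5F17E
s_5 = Round(s_4, k_4) = 0x0D94A
s_6 = Round(s_5, k_5) = 0x768AD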